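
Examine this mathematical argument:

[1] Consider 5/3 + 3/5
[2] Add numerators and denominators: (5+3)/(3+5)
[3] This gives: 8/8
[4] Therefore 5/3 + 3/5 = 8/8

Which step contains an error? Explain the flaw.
Step 2: Add numerators and denominators: (5+3)/(3+5)

Step 2 incorrectly adds fractions by separately adding numerators and denominators. This is wrong. The correct method requires a common denominator: 5/3 + 3/5 = (5×5 + 3×3)/(3×5) = 34/15 = 34/15. The method used gives 8/8, which is different.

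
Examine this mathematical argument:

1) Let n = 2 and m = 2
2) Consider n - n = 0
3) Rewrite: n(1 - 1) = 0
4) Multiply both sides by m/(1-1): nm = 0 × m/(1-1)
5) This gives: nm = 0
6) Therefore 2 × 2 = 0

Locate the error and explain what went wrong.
Step 4: Multiply both sides by m/(1-1): nm = 0 × m/(1-1)

Step 4 multiplies both sides by m/(1-1). However, 1-1 = 0, so this is multiplication by m/0, which is undefined. We cannot multiply by an undefined expression.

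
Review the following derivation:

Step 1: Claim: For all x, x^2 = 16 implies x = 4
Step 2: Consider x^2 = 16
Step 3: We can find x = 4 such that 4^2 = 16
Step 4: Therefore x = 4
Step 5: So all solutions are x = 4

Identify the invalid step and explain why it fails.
Step 4: Therefore x = 4

Step 4 incorrectly concludes that x = 4 is the only solution. The proof shows that x = 4 is A solution (existence), but does not show it is the ONLY solution (uniqueness). In fact, x = -4 is also a solution since (-4)^2 = 16. Finding one solution doesn't prove there are no others.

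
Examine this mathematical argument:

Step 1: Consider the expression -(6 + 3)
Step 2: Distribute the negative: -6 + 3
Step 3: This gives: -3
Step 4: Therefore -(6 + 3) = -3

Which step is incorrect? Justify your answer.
Step 2: Distribute the negative: -6 + 3

Step 2 incorrectly distributes the negative sign. The correct distribution is -(6 + 3) = -6 - 3 = -9. The negative must be applied to both terms, not just the first. The error treats -(6 + 3) as -6 + 3, which equals -3 instead of -9.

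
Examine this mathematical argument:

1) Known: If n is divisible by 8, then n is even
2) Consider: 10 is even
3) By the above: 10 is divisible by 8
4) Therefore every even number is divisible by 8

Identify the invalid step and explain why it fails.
Step 3: By the above: 10 is divisible by 8

Step 3 commits the fallacy of affirming the consequent. The known fact 'divisible by 8 → even' does NOT imply 'even → divisible by 8'. That would be the converse, which is false. For example, 10 is even but 10 ÷ 8 = 1.25, which is not an integer.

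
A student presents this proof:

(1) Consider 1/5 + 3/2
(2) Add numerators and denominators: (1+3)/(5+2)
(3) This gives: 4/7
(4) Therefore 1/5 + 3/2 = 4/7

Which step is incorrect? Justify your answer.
Step 2: Add numerators and denominators: (1+3)/(5+2)

Step 2 incorrectly adds fractions by separately adding numerators and denominators. This is wrong. The correct method requires a common denominator: 1/5 + 3/2 = (1×2 + 3×5)/(5×2) = 17/10 = 17/10. The method used gives 4/7, which is different.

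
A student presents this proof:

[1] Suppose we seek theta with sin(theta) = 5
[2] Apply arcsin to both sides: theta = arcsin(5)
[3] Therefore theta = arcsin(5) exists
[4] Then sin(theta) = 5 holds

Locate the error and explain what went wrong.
Step 2: Apply arcsin to both sides: theta = arcsin(5)

Step 2 applies arcsin to 5. However, arcsin(x) is only defined for x in [-1, 1] because sin(theta) can only produce values in that range. Since |5| > 1, arcsin(5) is undefined. There is no angle whose sine equals 5.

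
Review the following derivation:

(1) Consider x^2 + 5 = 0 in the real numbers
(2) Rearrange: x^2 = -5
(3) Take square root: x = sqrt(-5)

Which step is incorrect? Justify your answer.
Step 3: Take square root: x = sqrt(-5)

Step 3 takes the square root of -5, which is negative. In the real number system, the square root of a negative number is undefined. The equation x^2 + 5 = 0 has no real solutions. Square roots of negative numbers only exist in the complex numbers.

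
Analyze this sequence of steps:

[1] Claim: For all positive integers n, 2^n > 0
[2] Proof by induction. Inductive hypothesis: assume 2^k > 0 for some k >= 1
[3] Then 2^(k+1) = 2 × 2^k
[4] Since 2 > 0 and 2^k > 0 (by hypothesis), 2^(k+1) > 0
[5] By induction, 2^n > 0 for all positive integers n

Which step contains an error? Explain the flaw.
Step 5: By induction, 2^n > 0 for all positive integers n

Step 5 concludes the proof by induction, but no base case was ever established. A valid induction proof requires: (1) a base case proving 2^1 > 0, and (2) an inductive step showing IF 2^k > 0 THEN 2^(k+1) > 0. Steps 2-4 correctly establish the inductive step, but without the base case the conclusion in step 5 does not follow.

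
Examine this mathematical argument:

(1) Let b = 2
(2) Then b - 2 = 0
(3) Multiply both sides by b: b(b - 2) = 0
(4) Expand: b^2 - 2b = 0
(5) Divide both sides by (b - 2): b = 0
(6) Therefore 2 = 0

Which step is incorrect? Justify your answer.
Step 5: Divide both sides by (b - 2): b = 0

Step 5 divides both sides by (b - 2). However, since b = 2, we have (b - 2) = 0. Division by zero is undefined, making this step invalid.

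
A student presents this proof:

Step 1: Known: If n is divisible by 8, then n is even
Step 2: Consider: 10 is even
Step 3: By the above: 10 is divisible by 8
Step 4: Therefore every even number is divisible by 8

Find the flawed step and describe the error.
Step 3: By the above: 10 is divisible by 8

Step 3 commits the fallacy of affirming the consequent. The known fact 'divisible by 8 → even' does NOT imply 'even → divisible by 8'. That would be the converse, which is false. For example, 10 is even but 10 ÷ 8 = 1.25, which is not an integer.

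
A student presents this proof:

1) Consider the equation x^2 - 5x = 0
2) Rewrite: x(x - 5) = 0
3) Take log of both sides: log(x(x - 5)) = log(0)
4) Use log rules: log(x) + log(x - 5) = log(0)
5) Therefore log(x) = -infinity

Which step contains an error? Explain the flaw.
Step 3: Take log of both sides: log(x(x - 5)) = log(0)

Step 3 takes the logarithm of both sides, resulting in log(0) on the right side. The logarithm is only defined for positive numbers; log(0) is undefined (approaches negative infinity). This operation is invalid.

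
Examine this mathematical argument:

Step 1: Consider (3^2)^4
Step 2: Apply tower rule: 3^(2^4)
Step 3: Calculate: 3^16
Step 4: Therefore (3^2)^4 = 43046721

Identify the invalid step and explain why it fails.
Step 2: Apply tower rule: 3^(2^4)

Step 2 incorrectly states that (a^b)^c = a^(b^c). The correct rule is (a^b)^c = a^(b×c). The actual value is (3^2)^4 = 3^8 = 6561, not 3^16 = 43046721.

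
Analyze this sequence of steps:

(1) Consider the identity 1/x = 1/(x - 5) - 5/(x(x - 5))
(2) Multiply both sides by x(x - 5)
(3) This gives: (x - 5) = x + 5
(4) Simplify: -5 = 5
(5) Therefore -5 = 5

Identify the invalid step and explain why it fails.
Step 3: This gives: (x - 5) = x + 5

Step 3 makes a sign error when clearing denominators. Multiplying -5/(x(x - 5)) by x(x - 5) gives -5, not +5. The correct result is (x - 5) = x - 5, which is trivially true, not (x - 5) = x + 5. (Step 1 is a valid identity: 1/(x - 5) - 5/(x(x - 5)) = (x - 5)/(x(x - 5)) = 1/x.)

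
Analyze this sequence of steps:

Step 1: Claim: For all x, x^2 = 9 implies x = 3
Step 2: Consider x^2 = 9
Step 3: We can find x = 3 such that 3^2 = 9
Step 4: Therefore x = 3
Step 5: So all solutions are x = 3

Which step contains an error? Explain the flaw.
Step 4: Therefore x = 3

Step 4 incorrectly concludes that x = 3 is the only solution. The proof shows that x = 3 is A solution (existence), but does not show it is the ONLY solution (uniqueness). In fact, x = -3 is also a solution since (-3)^2 = 9. Finding one solution doesn't prove there are no others.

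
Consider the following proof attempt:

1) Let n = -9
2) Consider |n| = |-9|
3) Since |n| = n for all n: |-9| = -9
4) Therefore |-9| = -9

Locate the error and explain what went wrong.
Step 3: Since |n| = n for all n: |-9| = -9

Step 3 incorrectly states that |n| = n for all n. The correct definition is |n| = n when n >= 0, and |n| = -n when n < 0. Since -9 < 0, we have |-9| = -(-9) = 9, not -9.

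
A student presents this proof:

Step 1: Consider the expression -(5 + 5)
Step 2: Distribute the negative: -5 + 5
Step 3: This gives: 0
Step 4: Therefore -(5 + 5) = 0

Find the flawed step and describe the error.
Step 2: Distribute the negative: -5 + 5

Step 2 incorrectly distributes the negative sign. The correct distribution is -(5 + 5) = -5 - 5 = -10. The negative must be applied to both terms, not just the first. The error treats -(5 + 5) as -5 + 5, which equals 0 instead of -10.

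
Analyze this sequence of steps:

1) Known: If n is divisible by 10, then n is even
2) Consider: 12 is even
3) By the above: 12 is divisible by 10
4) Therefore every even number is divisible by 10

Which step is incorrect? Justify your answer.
Step 3: By the above: 12 is divisible by 10

Step 3 commits the fallacy of affirming the consequent. The known fact 'divisible by 10 → even' does NOT imply 'even → divisible by 10'. That would be the converse, which is false. For example, 12 is even but 12 ÷ 10 = 1.20, which is not an integer.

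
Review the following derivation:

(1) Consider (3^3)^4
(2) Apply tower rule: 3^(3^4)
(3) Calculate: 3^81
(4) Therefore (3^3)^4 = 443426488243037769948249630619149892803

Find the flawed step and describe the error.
Step 2: Apply tower rule: 3^(3^4)

Step 2 incorrectly states that (a^b)^c = a^(b^c). The correct rule is (a^b)^c = a^(b×c). The actual value is (3^3)^4 = 3^12 = 531441, not 3^81 = 443426488243037769948249630619149892803.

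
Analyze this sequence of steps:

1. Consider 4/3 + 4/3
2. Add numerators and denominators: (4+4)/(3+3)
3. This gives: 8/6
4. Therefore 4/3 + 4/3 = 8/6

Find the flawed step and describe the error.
Step 2: Add numerators and denominators: (4+4)/(3+3)

Step 2 incorrectly adds fractions by separately adding numerators and denominators. This is wrong. The correct method requires a common denominator: 4/3 + 4/3 = (4×3 + 4×3)/(3×3) = 24/9 = 8/3. The method used gives 8/6, which is different.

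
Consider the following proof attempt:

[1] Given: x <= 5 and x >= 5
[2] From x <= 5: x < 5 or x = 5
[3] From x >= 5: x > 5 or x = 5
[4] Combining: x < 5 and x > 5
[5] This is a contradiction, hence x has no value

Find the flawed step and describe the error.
Step 4: Combining: x < 5 and x > 5

Step 4 incorrectly combines the conditions. From x <= 5 and x >= 5, the intersection is x = 5. The error treats the 'or' cases as 'and' requirements. The correct conclusion is that x = 5 is the unique solution, not that no solution exists.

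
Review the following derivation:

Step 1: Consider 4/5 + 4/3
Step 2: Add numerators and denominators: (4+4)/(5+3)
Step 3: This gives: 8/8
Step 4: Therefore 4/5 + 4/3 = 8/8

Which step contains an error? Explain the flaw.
Step 2: Add numerators and denominators: (4+4)/(5+3)

Step 2 incorrectly adds fractions by separately adding numerators and denominators. This is wrong. The correct method requires a common denominator: 4/5 + 4/3 = (4×3 + 4×5)/(5×3) = 32/15 = 32/15. The method used gives 8/8, which is different.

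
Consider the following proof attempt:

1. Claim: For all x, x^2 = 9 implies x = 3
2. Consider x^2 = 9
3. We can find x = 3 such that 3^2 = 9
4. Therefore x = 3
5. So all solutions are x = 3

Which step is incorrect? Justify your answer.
Step 4: Therefore x = 3

Step 4 incorrectly concludes that x = 3 is the only solution. The proof shows that x = 3 is A solution (existence), but does not show it is the ONLY solution (uniqueness). In fact, x = -3 is also a solution since (-3)^2 = 9. Finding one solution doesn't prove there are no others.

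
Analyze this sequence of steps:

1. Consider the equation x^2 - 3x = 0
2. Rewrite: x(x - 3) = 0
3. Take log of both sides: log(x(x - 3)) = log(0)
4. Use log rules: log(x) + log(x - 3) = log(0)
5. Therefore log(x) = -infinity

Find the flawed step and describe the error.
Step 3: Take log of both sides: log(x(x - 3)) = log(0)

Step 3 takes the logarithm of both sides, resulting in log(0) on the right side. The logarithm is only defined for positive numbers; log(0) is undefined (approaches negative infinity). This operation is invalid.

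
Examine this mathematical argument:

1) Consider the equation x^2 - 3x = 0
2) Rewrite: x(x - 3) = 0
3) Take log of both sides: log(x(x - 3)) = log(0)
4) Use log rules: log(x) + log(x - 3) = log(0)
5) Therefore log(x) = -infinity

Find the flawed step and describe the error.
Step 3: Take log of both sides: log(x(x - 3)) = log(0)

Step 3 takes the logarithm of both sides, resulting in log(0) on the right side. The logarithm is only defined for positive numbers; log(0) is undefined (approaches negative infinity). This operation is invalid.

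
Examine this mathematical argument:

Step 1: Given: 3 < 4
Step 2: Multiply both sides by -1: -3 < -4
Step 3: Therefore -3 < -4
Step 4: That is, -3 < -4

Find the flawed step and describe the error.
Step 2: Multiply both sides by -1: -3 < -4

Step 2 multiplies both sides by -1 but fails to reverse the inequality sign. When multiplying (or dividing) an inequality by a negative number, the direction must be reversed. Since 3 < 4, we should get -3 > -4, i.e., -3 > -4.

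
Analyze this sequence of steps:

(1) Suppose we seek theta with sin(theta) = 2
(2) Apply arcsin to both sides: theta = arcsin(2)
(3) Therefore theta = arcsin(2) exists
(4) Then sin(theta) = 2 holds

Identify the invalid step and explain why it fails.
Step 2: Apply arcsin to both sides: theta = arcsin(2)

Step 2 applies arcsin to 2. However, arcsin(x) is only defined for x in [-1, 1] because sin(theta) can only produce values in that range. Since |2| > 1, arcsin(2) is undefined. There is no angle whose sine equals 2.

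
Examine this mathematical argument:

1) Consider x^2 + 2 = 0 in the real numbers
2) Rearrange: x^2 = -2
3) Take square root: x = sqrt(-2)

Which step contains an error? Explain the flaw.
Step 3: Take square root: x = sqrt(-2)

Step 3 takes the square root of -2, which is negative. In the real number system, the square root of a negative number is undefined. The equation x^2 + 2 = 0 has no real solutions. Square roots of negative numbers only exist in the complex numbers.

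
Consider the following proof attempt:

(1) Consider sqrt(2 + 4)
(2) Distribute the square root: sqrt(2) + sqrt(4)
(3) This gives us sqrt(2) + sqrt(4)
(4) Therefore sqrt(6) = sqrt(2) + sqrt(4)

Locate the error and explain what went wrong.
Step 2: Distribute the square root: sqrt(2) + sqrt(4)

Step 2 incorrectly 'distributes' the square root over addition. The square root function does not distribute: sqrt(a + b) ≠ sqrt(a) + sqrt(b). In fact, sqrt(2 + 4) = sqrt(6) ≈ 2.4495, while sqrt(2) + sqrt(4) ≈ 3.4142.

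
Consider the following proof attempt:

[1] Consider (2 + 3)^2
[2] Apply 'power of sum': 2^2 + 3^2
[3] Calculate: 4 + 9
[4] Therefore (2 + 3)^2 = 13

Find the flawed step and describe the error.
Step 2: Apply 'power of sum': 2^2 + 3^2

Step 2 incorrectly applies a non-existent rule '(a+b)^n = a^n + b^n'. This is false in general. The correct expansion uses the binomial theorem. The actual value is (2 + 3)^2 = 5^2 = 25, not 13.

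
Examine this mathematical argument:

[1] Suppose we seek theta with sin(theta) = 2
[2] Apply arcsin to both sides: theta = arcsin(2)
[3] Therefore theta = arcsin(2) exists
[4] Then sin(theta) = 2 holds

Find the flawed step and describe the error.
Step 2: Apply arcsin to both sides: theta = arcsin(2)

Step 2 applies arcsin to 2. However, arcsin(x) is only defined for x in [-1, 1] because sin(theta) can only produce values in that range. Since |2| > 1, arcsin(2) is undefined. There is no angle whose sine equals 2.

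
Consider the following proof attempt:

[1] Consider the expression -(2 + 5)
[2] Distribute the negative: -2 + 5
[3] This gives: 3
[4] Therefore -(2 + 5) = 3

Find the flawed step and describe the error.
Step 2: Distribute the negative: -2 + 5

Step 2 incorrectly distributes the negative sign. The correct distribution is -(2 + 5) = -2 - 5 = -7. The negative must be applied to both terms, not just the first. The error treats -(2 + 5) as -2 + 5, which equals 3 instead of -7.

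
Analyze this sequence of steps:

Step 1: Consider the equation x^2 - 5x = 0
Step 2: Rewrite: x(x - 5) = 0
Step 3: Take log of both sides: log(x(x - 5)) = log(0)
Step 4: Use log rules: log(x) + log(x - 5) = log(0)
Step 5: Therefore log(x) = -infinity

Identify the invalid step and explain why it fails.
Step 3: Take log of both sides: log(x(x - 5)) = log(0)

Step 3 takes the logarithm of both sides, resulting in log(0) on the right side. The logarithm is only defined for positive numbers; log(0) is undefined (approaches negative infinity). This operation is invalid.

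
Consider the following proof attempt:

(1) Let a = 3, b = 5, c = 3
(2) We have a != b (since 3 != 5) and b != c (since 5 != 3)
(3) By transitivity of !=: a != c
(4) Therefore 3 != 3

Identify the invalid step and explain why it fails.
Step 3: By transitivity of !=: a != c

Step 3 incorrectly applies transitivity to the '!=' relation. Transitivity states: if a R b and b R c, then a R c. However, '!=' is not transitive. Counterexample: 3 != 5 and 5 != 3, but 3 = 3 (both equal 3). Transitivity holds for relations like <, <=, =, but not for !=.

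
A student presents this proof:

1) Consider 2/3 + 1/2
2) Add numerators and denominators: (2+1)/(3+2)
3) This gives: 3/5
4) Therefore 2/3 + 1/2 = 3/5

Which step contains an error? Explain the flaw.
Step 2: Add numerators and denominators: (2+1)/(3+2)

Step 2 incorrectly adds fractions by separately adding numerators and denominators. This is wrong. The correct method requires a common denominator: 2/3 + 1/2 = (2×2 + 1×3)/(3×2) = 7/6 = 7/6. The method used gives 3/5, which is different.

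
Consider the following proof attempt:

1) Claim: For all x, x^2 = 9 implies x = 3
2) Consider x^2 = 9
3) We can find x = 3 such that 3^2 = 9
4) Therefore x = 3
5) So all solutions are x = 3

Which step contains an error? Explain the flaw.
Step 4: Therefore x = 3

Step 4 incorrectly concludes that x = 3 is the only solution. The proof shows that x = 3 is A solution (existence), but does not show it is the ONLY solution (uniqueness). In fact, x = -3 is also a solution since (-3)^2 = 9. Finding one solution doesn't prove there are no others.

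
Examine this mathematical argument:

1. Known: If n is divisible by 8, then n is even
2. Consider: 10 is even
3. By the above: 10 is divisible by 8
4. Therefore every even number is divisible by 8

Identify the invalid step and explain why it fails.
Step 3: By the above: 10 is divisible by 8

Step 3 commits the fallacy of affirming the consequent. The known fact 'divisible by 8 → even' does NOT imply 'even → divisible by 8'. That would be the converse, which is false. For example, 10 is even but 10 ÷ 8 = 1.25, which is not an integer.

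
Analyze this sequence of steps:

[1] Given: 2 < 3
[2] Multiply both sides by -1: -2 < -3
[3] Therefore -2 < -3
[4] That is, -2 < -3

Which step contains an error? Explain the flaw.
Step 2: Multiply both sides by -1: -2 < -3

Step 2 multiplies both sides by -1 but fails to reverse the inequality sign. When multiplying (or dividing) an inequality by a negative number, the direction must be reversed. Since 2 < 3, we should get -2 > -3, i.e., -2 > -3.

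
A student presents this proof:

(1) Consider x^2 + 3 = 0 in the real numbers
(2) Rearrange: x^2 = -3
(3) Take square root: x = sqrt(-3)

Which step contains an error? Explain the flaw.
Step 3: Take square root: x = sqrt(-3)

Step 3 takes the square root of -3, which is negative. In the real number system, the square root of a negative number is undefined. The equation x^2 + 3 = 0 has no real solutions. Square roots of negative numbers only exist in the complex numbers.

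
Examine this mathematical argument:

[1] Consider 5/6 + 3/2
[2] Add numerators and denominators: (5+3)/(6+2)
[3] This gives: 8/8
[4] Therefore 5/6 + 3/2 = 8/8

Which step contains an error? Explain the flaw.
Step 2: Add numerators and denominators: (5+3)/(6+2)

Step 2 incorrectly adds fractions by separately adding numerators and denominators. This is wrong. The correct method requires a common denominator: 5/6 + 3/2 = (5×2 + 3×6)/(6×2) = 28/12 = 7/3. The method used gives 8/8, which is different.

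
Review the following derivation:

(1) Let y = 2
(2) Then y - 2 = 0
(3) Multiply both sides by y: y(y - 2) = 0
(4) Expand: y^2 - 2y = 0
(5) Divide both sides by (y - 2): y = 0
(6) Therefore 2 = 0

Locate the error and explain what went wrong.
Step 5: Divide both sides by (y - 2): y = 0

Step 5 divides both sides by (y - 2). However, since y = 2, we have (y - 2) = 0. Division by zero is undefined, making this step invalid.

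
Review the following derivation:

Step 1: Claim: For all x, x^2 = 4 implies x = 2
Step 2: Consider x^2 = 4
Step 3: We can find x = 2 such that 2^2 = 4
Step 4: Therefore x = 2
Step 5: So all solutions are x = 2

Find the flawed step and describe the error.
Step 4: Therefore x = 2

Step 4 incorrectly concludes that x = 2 is the only solution. The proof shows that x = 2 is A solution (existence), but does not show it is the ONLY solution (uniqueness). In fact, x = -2 is also a solution since (-2)^2 = 4. Finding one solution doesn't prove there are no others.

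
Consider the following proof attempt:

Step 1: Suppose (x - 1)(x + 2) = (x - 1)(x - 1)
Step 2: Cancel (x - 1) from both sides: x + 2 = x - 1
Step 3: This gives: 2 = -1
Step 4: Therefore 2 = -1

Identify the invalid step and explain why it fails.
Step 2: Cancel (x - 1) from both sides: x + 2 = x - 1

Step 2 cancels (x - 1) from both sides. This is only valid if (x - 1) ≠ 0, i.e., x ≠ 1. When x = 1, both sides equal zero regardless of the other factors. The correct approach requires considering x = 1 as a separate case.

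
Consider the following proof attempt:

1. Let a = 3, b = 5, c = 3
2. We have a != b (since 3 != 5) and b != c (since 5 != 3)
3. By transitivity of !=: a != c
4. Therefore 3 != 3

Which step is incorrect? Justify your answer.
Step 3: By transitivity of !=: a != c

Step 3 incorrectly applies transitivity to the '!=' relation. Transitivity states: if a R b and b R c, then a R c. However, '!=' is not transitive. Counterexample: 3 != 5 and 5 != 3, but 3 = 3 (both equal 3). Transitivity holds for relations like <, <=, =, but not for !=.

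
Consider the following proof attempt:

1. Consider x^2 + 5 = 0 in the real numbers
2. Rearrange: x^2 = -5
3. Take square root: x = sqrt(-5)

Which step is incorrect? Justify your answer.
Step 3: Take square root: x = sqrt(-5)

Step 3 takes the square root of -5, which is negative. In the real number system, the square root of a negative number is undefined. The equation x^2 + 5 = 0 has no real solutions. Square roots of negative numbers only exist in the complex numbers.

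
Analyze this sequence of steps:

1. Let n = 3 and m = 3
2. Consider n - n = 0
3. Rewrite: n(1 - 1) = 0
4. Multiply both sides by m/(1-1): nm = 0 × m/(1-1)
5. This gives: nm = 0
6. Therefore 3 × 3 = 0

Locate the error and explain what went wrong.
Step 4: Multiply both sides by m/(1-1): nm = 0 × m/(1-1)

Step 4 multiplies both sides by m/(1-1). However, 1-1 = 0, so this is multiplication by m/0, which is undefined. We cannot multiply by an undefined expression.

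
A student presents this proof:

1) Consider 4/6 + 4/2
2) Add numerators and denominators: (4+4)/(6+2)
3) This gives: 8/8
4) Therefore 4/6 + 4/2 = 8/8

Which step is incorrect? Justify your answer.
Step 2: Add numerators and denominators: (4+4)/(6+2)

Step 2 incorrectly adds fractions by separately adding numerators and denominators. This is wrong. The correct method requires a common denominator: 4/6 + 4/2 = (4×2 + 4×6)/(6×2) = 32/12 = 8/3. The method used gives 8/8, which is different.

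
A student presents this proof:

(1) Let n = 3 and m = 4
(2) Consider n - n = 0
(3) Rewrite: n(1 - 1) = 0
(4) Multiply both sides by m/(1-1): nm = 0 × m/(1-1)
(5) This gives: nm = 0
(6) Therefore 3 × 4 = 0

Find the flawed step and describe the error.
Step 4: Multiply both sides by m/(1-1): nm = 0 × m/(1-1)

Step 4 multiplies both sides by m/(1-1). However, 1-1 = 0, so this is multiplication by m/0, which is undefined. We cannot multiply by an undefined expression.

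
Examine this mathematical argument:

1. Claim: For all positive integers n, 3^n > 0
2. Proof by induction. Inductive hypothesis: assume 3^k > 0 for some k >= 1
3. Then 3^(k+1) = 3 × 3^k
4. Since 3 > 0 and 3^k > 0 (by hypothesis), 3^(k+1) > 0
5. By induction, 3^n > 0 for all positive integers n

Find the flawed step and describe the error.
Step 5: By induction, 3^n > 0 for all positive integers n

Step 5 concludes the proof by induction, but no base case was ever established. A valid induction proof requires: (1) a base case proving 3^1 > 0, and (2) an inductive step showing IF 3^k > 0 THEN 3^(k+1) > 0. Steps 2-4 correctly establish the inductive step, but without the base case the conclusion in step 5 does not follow.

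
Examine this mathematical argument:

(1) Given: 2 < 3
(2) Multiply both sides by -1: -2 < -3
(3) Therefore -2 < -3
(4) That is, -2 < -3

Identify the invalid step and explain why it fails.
Step 2: Multiply both sides by -1: -2 < -3

Step 2 multiplies both sides by -1 but fails to reverse the inequality sign. When multiplying (or dividing) an inequality by a negative number, the direction must be reversed. Since 2 < 3, we should get -2 > -3, i.e., -2 > -3.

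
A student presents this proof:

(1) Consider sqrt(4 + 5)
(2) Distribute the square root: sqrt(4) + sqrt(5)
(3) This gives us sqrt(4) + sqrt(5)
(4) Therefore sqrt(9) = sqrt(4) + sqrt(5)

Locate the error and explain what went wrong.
Step 2: Distribute the square root: sqrt(4) + sqrt(5)

Step 2 incorrectly 'distributes' the square root over addition. The square root function does not distribute: sqrt(a + b) ≠ sqrt(a) + sqrt(b). In fact, sqrt(4 + 5) = sqrt(9) ≈ 3.0000, while sqrt(4) + sqrt(5) ≈ 4.2361.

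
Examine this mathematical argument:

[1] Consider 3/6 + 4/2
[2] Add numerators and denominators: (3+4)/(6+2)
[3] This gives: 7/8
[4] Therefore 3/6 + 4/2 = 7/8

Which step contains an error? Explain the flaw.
Step 2: Add numerators and denominators: (3+4)/(6+2)

Step 2 incorrectly adds fractions by separately adding numerators and denominators. This is wrong. The correct method requires a common denominator: 3/6 + 4/2 = (3×2 + 4×6)/(6×2) = 30/12 = 5/2. The method used gives 7/8, which is different.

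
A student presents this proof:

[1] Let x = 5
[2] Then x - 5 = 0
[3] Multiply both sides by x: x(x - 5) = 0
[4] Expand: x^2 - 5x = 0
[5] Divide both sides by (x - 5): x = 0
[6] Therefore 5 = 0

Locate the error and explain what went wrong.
Step 5: Divide both sides by (x - 5): x = 0

Step 5 divides both sides by (x - 5). However, since x = 5, we have (x - 5) = 0. Division by zero is undefined, making this step invalid.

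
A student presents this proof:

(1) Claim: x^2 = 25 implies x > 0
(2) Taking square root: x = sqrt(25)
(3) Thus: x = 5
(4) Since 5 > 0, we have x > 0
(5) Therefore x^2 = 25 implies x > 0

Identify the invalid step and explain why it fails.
Step 2: Taking square root: x = sqrt(25)

Step 2 takes the square root and assumes the positive root only. The equation x^2 = 25 actually has two solutions: x = 5 and x = -5. The proof silently assumes x > 0 without justification, then uses this assumption to conclude x > 0, which is circular. The counterexample x = -5 shows the claim is false.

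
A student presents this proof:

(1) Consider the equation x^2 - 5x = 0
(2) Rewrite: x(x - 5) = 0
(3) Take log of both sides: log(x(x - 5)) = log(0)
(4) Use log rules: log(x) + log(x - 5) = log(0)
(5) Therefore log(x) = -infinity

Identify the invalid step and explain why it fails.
Step 3: Take log of both sides: log(x(x - 5)) = log(0)

Step 3 takes the logarithm of both sides, resulting in log(0) on the right side. The logarithm is only defined for positive numbers; log(0) is undefined (approaches negative infinity). This operation is invalid.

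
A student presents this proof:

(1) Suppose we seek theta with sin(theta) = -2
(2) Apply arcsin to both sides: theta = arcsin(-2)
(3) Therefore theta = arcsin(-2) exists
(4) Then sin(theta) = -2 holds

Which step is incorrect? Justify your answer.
Step 2: Apply arcsin to both sides: theta = arcsin(-2)

Step 2 applies arcsin to -2. However, arcsin(x) is only defined for x in [-1, 1] because sin(theta) can only produce values in that range. Since |-2| > 1, arcsin(-2) is undefined. There is no angle whose sine equals -2.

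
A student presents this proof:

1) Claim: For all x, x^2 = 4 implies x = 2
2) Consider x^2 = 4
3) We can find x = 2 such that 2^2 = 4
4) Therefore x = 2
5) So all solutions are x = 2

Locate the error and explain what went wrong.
Step 4: Therefore x = 2

Step 4 incorrectly concludes that x = 2 is the only solution. The proof shows that x = 2 is A solution (existence), but does not show it is the ONLY solution (uniqueness). In fact, x = -2 is also a solution since (-2)^2 = 4. Finding one solution doesn't prove there are no others.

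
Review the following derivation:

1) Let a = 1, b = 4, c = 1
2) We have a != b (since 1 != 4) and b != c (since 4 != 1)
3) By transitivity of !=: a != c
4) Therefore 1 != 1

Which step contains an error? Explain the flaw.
Step 3: By transitivity of !=: a != c

Step 3 incorrectly applies transitivity to the '!=' relation. Transitivity states: if a R b and b R c, then a R c. However, '!=' is not transitive. Counterexample: 1 != 4 and 4 != 1, but 1 = 1 (both equal 1). Transitivity holds for relations like <, <=, =, but not for !=.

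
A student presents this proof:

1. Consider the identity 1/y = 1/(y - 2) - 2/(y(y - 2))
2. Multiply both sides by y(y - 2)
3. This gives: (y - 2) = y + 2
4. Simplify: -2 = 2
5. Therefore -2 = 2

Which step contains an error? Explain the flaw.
Step 3: This gives: (y - 2) = y + 2

Step 3 makes a sign error when clearing denominators. Multiplying -2/(y(y - 2)) by y(y - 2) gives -2, not +2. The correct result is (y - 2) = y - 2, which is trivially true, not (y - 2) = y + 2. (Step 1 is a valid identity: 1/(y - 2) - 2/(y(y - 2)) = (y - 2)/(y(y - 2)) = 1/y.)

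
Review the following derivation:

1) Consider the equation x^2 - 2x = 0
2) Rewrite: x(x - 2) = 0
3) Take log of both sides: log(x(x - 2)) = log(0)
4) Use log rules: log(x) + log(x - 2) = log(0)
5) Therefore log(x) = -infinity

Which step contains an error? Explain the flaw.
Step 3: Take log of both sides: log(x(x - 2)) = log(0)

Step 3 takes the logarithm of both sides, resulting in log(0) on the right side. The logarithm is only defined for positive numbers; log(0) is undefined (approaches negative infinity). This operation is invalid.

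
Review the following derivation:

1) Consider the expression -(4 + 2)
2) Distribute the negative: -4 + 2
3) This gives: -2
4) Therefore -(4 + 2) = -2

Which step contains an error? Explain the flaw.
Step 2: Distribute the negative: -4 + 2

Step 2 incorrectly distributes the negative sign. The correct distribution is -(4 + 2) = -4 - 2 = -6. The negative must be applied to both terms, not just the first. The error treats -(4 + 2) as -4 + 2, which equals -2 instead of -6.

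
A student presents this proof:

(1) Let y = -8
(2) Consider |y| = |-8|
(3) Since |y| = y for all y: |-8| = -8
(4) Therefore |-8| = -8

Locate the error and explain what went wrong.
Step 3: Since |y| = y for all y: |-8| = -8

Step 3 incorrectly states that |y| = y for all y. The correct definition is |y| = y when y >= 0, and |y| = -y when y < 0. Since -8 < 0, we have |-8| = -(-8) = 8, not -8.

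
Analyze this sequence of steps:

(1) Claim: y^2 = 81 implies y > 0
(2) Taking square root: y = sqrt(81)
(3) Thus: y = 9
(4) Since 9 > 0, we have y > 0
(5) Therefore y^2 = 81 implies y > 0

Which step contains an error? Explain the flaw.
Step 2: Taking square root: y = sqrt(81)

Step 2 takes the square root and assumes the positive root only. The equation y^2 = 81 actually has two solutions: y = 9 and y = -9. The proof silently assumes y > 0 without justification, then uses this assumption to conclude y > 0, which is circular. The counterexample y = -9 shows the claim is false.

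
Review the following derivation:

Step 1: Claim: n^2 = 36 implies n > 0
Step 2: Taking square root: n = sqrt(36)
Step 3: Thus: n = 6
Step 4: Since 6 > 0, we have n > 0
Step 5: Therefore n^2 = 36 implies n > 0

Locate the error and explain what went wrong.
Step 2: Taking square root: n = sqrt(36)

Step 2 takes the square root and assumes the positive root only. The equation n^2 = 36 actually has two solutions: n = 6 and n = -6. The proof silently assumes n > 0 without justification, then uses this assumption to conclude n > 0, which is circular. The counterexample n = -6 shows the claim is false.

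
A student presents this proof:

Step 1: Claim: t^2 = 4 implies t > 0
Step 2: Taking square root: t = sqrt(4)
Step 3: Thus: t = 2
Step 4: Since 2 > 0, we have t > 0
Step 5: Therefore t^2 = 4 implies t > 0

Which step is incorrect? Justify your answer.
Step 2: Taking square root: t = sqrt(4)

Step 2 takes the square root and assumes the positive root only. The equation t^2 = 4 actually has two solutions: t = 2 and t = -2. The proof silently assumes t > 0 without justification, then uses this assumption to conclude t > 0, which is circular. The counterexample t = -2 shows the claim is false.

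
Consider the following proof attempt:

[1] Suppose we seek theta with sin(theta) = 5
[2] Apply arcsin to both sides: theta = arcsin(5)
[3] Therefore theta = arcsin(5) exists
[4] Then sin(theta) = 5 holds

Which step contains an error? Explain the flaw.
Step 2: Apply arcsin to both sides: theta = arcsin(5)

Step 2 applies arcsin to 5. However, arcsin(x) is only defined for x in [-1, 1] because sin(theta) can only produce values in that range. Since |5| > 1, arcsin(5) is undefined. There is no angle whose sine equals 5.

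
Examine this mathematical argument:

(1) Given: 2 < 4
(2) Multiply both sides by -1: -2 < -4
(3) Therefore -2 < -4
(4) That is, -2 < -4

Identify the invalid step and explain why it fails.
Step 2: Multiply both sides by -1: -2 < -4

Step 2 multiplies both sides by -1 but fails to reverse the inequality sign. When multiplying (or dividing) an inequality by a negative number, the direction must be reversed. Since 2 < 4, we should get -2 > -4, i.e., -2 > -4.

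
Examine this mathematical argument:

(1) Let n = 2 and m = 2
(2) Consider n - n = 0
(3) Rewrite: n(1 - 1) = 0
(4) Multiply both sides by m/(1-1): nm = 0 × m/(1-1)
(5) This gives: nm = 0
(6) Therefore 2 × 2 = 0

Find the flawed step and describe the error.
Step 4: Multiply both sides by m/(1-1): nm = 0 × m/(1-1)

Step 4 multiplies both sides by m/(1-1). However, 1-1 = 0, so this is multiplication by m/0, which is undefined. We cannot multiply by an undefined expression.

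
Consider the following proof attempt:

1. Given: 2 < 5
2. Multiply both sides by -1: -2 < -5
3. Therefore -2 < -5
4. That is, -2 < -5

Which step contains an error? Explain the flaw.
Step 2: Multiply both sides by -1: -2 < -5

Step 2 multiplies both sides by -1 but fails to reverse the inequality sign. When multiplying (or dividing) an inequality by a negative number, the direction must be reversed. Since 2 < 5, we should get -2 > -5, i.e., -2 > -5.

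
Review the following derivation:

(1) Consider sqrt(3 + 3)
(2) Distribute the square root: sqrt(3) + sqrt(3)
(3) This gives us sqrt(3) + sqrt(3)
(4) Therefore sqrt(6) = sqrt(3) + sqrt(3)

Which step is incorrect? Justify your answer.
Step 2: Distribute the square root: sqrt(3) + sqrt(3)

Step 2 incorrectly 'distributes' the square root over addition. The square root function does not distribute: sqrt(a + b) ≠ sqrt(a) + sqrt(b). In fact, sqrt(3 + 3) = sqrt(6) ≈ 2.4495, while sqrt(3) + sqrt(3) ≈ 3.4641.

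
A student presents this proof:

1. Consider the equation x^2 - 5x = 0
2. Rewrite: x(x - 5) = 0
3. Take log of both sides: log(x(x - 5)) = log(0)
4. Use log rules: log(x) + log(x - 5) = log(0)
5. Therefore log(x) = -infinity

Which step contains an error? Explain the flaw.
Step 3: Take log of both sides: log(x(x - 5)) = log(0)

Step 3 takes the logarithm of both sides, resulting in log(0) on the right side. The logarithm is only defined for positive numbers; log(0) is undefined (approaches negative infinity). This operation is invalid.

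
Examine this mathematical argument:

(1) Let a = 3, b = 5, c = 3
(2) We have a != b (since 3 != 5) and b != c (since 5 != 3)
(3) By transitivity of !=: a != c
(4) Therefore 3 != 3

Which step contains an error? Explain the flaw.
Step 3: By transitivity of !=: a != c

Step 3 incorrectly applies transitivity to the '!=' relation. Transitivity states: if a R b and b R c, then a R c. However, '!=' is not transitive. Counterexample: 3 != 5 and 5 != 3, but 3 = 3 (both equal 3). Transitivity holds for relations like <, <=, =, but not for !=.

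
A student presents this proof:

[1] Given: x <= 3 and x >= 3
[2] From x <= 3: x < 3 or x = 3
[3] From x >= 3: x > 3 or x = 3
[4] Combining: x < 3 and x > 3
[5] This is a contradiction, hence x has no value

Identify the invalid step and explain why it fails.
Step 4: Combining: x < 3 and x > 3

Step 4 incorrectly combines the conditions. From x <= 3 and x >= 3, the intersection is x = 3. The error treats the 'or' cases as 'and' requirements. The correct conclusion is that x = 3 is the unique solution, not that no solution exists.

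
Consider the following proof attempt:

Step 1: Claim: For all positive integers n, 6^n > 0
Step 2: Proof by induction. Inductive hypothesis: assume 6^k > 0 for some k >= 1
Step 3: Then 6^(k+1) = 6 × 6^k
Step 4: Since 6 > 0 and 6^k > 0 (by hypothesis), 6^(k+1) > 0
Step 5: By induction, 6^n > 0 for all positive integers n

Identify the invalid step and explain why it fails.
Step 5: By induction, 6^n > 0 for all positive integers n

Step 5 concludes the proof by induction, but no base case was ever established. A valid induction proof requires: (1) a base case proving 6^1 > 0, and (2) an inductive step showing IF 6^k > 0 THEN 6^(k+1) > 0. Steps 2-4 correctly establish the inductive step, but without the base case the conclusion in step 5 does not follow.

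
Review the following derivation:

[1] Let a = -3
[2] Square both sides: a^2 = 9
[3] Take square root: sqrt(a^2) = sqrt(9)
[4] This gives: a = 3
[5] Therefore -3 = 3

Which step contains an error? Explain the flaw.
Step 4: This gives: a = 3

Step 4 incorrectly states that sqrt(a^2) = a. The correct identity is sqrt(a^2) = |a|. Since a = -3 < 0, we have sqrt(a^2) = |-3| = 3, not a = -3.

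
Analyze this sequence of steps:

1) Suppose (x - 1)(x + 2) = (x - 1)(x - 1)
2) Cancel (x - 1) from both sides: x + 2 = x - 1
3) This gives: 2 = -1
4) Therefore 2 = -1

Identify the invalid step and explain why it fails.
Step 2: Cancel (x - 1) from both sides: x + 2 = x - 1

Step 2 cancels (x - 1) from both sides. This is only valid if (x - 1) ≠ 0, i.e., x ≠ 1. When x = 1, both sides equal zero regardless of the other factors. The correct approach requires considering x = 1 as a separate case.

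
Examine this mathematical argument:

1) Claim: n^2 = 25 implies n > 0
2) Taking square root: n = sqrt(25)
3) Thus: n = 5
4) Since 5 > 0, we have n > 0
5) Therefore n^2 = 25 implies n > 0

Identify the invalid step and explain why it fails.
Step 2: Taking square root: n = sqrt(25)

Step 2 takes the square root and assumes the positive root only. The equation n^2 = 25 actually has two solutions: n = 5 and n = -5. The proof silently assumes n > 0 without justification, then uses this assumption to conclude n > 0, which is circular. The counterexample n = -5 shows the claim is false.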